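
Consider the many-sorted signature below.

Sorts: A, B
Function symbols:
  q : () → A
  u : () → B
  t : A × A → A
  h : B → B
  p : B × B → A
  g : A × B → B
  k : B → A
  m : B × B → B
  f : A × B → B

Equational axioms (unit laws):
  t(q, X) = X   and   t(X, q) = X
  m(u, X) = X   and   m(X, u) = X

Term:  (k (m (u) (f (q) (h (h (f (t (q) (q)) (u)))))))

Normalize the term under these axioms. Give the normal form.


normal form = (k (f (q) (h (h (f (q) (u))))))

1. (k (m (u) (f (q) (h (h (f (t (q) (q)) (u)))))))  →  (k (f (q) (h (h (f (t (q) (q)) (u))))))
2. (k (f (q) (h (h (f (t (q) (q)) (u))))))  →  (k (f (q) (h (h (f (q) (u))))))


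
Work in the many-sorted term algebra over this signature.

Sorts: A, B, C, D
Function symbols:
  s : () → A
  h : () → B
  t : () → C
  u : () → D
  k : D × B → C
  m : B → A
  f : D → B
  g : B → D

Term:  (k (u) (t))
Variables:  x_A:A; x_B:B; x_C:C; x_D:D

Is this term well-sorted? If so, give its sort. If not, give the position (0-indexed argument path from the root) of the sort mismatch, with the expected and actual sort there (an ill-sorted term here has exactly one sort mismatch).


  (u) : D
  (t) : C
(k (u) (t)) : ✗ arg 1 at [1] has sort C, expected B

ill-sorted at position [1]: expected B, got C


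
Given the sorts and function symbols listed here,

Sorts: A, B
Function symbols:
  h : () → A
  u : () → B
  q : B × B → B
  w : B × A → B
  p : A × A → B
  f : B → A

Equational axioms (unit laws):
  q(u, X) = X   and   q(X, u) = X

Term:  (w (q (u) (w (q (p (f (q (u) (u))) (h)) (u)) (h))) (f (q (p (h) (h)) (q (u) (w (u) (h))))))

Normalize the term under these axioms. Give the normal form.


normal form = (w (w (p (f (u)) (h)) (h)) (f (q (p (h) (h)) (w (u) (h)))))

1. (w (q (u) (w (q (p (f (q (u) (u))) (h)) (u)) (h))) (f (q (p (h) (h)) (q (u) (w (u) (h))))))  →  (w (w (q (p (f (q (u) (u))) (h)) (u)) (h)) (f (q (p (h) (h)) (q (u) (w (u) (h))))))
2. (w (w (q (p (f (q (u) (u))) (h)) (u)) (h)) (f (q (p (h) (h)) (q (u) (w (u) (h))))))  →  (w (w (p (f (q (u) (u))) (h)) (h)) (f (q (p (h) (h)) (q (u) (w (u) (h))))))
3. (w (w (p (f (q (u) (u))) (h)) (h)) (f (q (p (h) (h)) (q (u) (w (u) (h))))))  →  (w (w (p (f (u)) (h)) (h)) (f (q (p (h) (h)) (q (u) (w (u) (h))))))
4. (w (w (p (f (u)) (h)) (h)) (f (q (p (h) (h)) (q (u) (w (u) (h))))))  →  (w (w (p (f (u)) (h)) (h)) (f (q (p (h) (h)) (w (u) (h)))))


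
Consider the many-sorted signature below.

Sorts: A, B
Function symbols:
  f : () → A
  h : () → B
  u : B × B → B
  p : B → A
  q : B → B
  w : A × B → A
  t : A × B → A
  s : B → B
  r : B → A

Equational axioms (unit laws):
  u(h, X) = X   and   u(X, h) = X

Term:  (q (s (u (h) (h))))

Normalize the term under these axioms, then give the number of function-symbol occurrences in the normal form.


1. (q (s (u (h) (h))))  →  (q (s (h)))
normal form: (q (s (h)))

size = 3


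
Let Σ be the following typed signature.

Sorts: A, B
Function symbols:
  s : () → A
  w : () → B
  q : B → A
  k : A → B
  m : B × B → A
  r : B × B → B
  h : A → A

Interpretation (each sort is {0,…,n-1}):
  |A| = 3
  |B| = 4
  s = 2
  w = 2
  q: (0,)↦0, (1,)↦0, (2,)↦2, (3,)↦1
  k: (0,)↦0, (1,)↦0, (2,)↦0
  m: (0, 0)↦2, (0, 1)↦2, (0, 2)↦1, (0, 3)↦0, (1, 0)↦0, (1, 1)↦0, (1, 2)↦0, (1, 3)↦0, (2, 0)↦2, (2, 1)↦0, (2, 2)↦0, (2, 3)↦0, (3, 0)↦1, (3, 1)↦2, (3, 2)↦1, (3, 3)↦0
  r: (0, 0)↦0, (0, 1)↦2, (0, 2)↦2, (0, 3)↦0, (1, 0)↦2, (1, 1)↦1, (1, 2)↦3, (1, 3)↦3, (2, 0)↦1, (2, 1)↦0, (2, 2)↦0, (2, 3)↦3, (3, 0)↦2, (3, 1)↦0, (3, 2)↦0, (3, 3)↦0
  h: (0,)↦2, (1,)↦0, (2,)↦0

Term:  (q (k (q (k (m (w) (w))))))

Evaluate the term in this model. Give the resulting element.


value = 0

  w = 2
  w = 2
  (m (w) (w)) = m(2, 2) = 0
  (k (m (w) (w))) = k(0,) = 0
  (q (k (m (w) (w)))) = q(0,) = 0
  (k (q (k (m (w) (w))))) = k(0,) = 0
  (q (k (q (k (m (w) (w)))))) = q(0,) = 0


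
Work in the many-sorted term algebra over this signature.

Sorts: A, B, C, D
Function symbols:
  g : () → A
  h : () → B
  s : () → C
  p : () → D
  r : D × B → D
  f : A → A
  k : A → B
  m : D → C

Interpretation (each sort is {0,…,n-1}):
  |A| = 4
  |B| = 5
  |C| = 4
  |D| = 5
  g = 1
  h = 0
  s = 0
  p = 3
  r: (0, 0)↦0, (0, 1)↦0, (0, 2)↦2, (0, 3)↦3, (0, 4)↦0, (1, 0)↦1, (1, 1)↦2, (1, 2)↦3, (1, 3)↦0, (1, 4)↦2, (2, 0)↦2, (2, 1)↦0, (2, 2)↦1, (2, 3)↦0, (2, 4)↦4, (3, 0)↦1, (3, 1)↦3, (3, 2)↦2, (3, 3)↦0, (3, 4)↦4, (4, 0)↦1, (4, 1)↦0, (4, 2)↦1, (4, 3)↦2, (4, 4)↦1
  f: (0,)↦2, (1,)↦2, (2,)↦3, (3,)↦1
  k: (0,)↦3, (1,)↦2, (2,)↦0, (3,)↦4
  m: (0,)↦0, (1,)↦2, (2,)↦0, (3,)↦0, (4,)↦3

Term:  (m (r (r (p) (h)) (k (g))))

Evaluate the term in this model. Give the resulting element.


value = 0

  p = 3
  h = 0
  (r (p) (h)) = r(3, 0) = 1
  g = 1
  (k (g)) = k(1,) = 2
  (r (r (p) (h)) (k (g))) = r(1, 2) = 3
  (m (r (r (p) (h)) (k (g)))) = m(3,) = 0


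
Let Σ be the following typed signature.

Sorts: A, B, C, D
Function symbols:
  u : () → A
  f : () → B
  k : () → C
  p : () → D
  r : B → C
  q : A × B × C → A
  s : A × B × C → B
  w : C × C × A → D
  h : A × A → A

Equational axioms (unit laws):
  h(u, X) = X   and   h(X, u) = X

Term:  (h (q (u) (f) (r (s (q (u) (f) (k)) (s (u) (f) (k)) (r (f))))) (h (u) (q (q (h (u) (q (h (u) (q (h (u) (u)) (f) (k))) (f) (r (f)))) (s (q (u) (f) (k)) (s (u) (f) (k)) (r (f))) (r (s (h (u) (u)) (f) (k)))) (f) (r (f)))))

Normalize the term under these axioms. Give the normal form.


1. (h (q (u) (f) (r (s (q (u) (f) (k)) (s (u) (f) (k)) (r (f))))) (h (u) (q (q (h (u) (q (h (u) (q (h (u) (u)) (f) (k))) (f) (r (f)))) (s (q (u) (f) (k)) (s (u) (f) (k)) (r (f))) (r (s (h (u) (u)) (f) (k)))) (f) (r (f)))))  →  (h (q (u) (f) (r (s (q (u) (f) (k)) (s (u) (f) (k)) (r (f))))) (q (q (h (u) (q (h (u) (q (h (u) (u)) (f) (k))) (f) (r (f)))) (s (q (u) (f) (k)) (s (u) (f) (k)) (r (f))) (r (s (h (u) (u)) (f) (k)))) (f) (r (f))))
2. (h (q (u) (f) (r (s (q (u) (f) (k)) (s (u) (f) (k)) (r (f))))) (q (q (h (u) (q (h (u) (q (h (u) (u)) (f) (k))) (f) (r (f)))) (s (q (u) (f) (k)) (s (u) (f) (k)) (r (f))) (r (s (h (u) (u)) (f) (k)))) (f) (r (f))))  →  (h (q (u) (f) (r (s (q (u) (f) (k)) (s (u) (f) (k)) (r (f))))) (q (q (q (h (u) (q (h (u) (u)) (f) (k))) (f) (r (f))) (s (q (u) (f) (k)) (s (u) (f) (k)) (r (f))) (r (s (h (u) (u)) (f) (k)))) (f) (r (f))))
3. (h (q (u) (f) (r (s (q (u) (f) (k)) (s (u) (f) (k)) (r (f))))) (q (q (q (h (u) (q (h (u) (u)) (f) (k))) (f) (r (f))) (s (q (u) (f) (k)) (s (u) (f) (k)) (r (f))) (r (s (h (u) (u)) (f) (k)))) (f) (r (f))))  →  (h (q (u) (f) (r (s (q (u) (f) (k)) (s (u) (f) (k)) (r (f))))) (q (q (q (q (h (u) (u)) (f) (k)) (f) (r (f))) (s (q (u) (f) (k)) (s (u) (f) (k)) (r (f))) (r (s (h (u) (u)) (f) (k)))) (f) (r (f))))
4. (h (q (u) (f) (r (s (q (u) (f) (k)) (s (u) (f) (k)) (r (f))))) (q (q (q (q (h (u) (u)) (f) (k)) (f) (r (f))) (s (q (u) (f) (k)) (s (u) (f) (k)) (r (f))) (r (s (h (u) (u)) (f) (k)))) (f) (r (f))))  →  (h (q (u) (f) (r (s (q (u) (f) (k)) (s (u) (f) (k)) (r (f))))) (q (q (q (q (u) (f) (k)) (f) (r (f))) (s (q (u) (f) (k)) (s (u) (f) (k)) (r (f))) (r (s (h (u) (u)) (f) (k)))) (f) (r (f))))
5. (h (q (u) (f) (r (s (q (u) (f) (k)) (s (u) (f) (k)) (r (f))))) (q (q (q (q (u) (f) (k)) (f) (r (f))) (s (q (u) (f) (k)) (s (u) (f) (k)) (r (f))) (r (s (h (u) (u)) (f) (k)))) (f) (r (f))))  →  (h (q (u) (f) (r (s (q (u) (f) (k)) (s (u) (f) (k)) (r (f))))) (q (q (q (q (u) (f) (k)) (f) (r (f))) (s (q (u) (f) (k)) (s (u) (f) (k)) (r (f))) (r (s (u) (f) (k)))) (f) (r (f))))

normal form = (h (q (u) (f) (r (s (q (u) (f) (k)) (s (u) (f) (k)) (r (f))))) (q (q (q (q (u) (f) (k)) (f) (r (f))) (s (q (u) (f) (k)) (s (u) (f) (k)) (r (f))) (r (s (u) (f) (k)))) (f) (r (f))))


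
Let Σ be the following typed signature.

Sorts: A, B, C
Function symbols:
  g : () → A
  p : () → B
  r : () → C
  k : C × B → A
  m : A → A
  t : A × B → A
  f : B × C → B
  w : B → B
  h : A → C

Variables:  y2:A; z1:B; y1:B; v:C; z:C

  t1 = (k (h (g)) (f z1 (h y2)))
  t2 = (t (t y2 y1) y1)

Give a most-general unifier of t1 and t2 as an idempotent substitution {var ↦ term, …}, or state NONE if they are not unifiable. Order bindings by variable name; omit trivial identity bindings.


NONE (not unifiable)

head clash or occurs-check failure — not unifiable


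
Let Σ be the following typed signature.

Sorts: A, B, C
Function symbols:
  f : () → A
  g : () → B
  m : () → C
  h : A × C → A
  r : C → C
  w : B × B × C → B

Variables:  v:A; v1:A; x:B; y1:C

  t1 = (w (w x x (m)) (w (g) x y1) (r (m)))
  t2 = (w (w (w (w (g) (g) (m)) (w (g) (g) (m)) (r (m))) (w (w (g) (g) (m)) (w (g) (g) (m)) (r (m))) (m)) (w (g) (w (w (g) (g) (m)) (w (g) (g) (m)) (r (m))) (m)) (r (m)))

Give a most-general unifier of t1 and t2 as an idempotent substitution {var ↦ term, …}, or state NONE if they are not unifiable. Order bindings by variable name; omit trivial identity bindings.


{x ↦ (w (w (g) (g) (m)) (w (g) (g) (m)) (r (m))), y1 ↦ (m)}


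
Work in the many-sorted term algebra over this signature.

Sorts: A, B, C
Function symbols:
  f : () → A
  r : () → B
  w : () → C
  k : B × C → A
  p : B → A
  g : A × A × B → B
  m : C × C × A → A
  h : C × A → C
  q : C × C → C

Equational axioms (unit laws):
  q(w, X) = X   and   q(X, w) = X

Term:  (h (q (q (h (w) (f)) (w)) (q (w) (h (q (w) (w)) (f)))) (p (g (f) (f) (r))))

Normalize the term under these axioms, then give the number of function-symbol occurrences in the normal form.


size = 13

1. (h (q (q (h (w) (f)) (w)) (q (w) (h (q (w) (w)) (f)))) (p (g (f) (f) (r))))  →  (h (q (h (w) (f)) (q (w) (h (q (w) (w)) (f)))) (p (g (f) (f) (r))))
2. (h (q (h (w) (f)) (q (w) (h (q (w) (w)) (f)))) (p (g (f) (f) (r))))  →  (h (q (h (w) (f)) (h (q (w) (w)) (f))) (p (g (f) (f) (r))))
3. (h (q (h (w) (f)) (h (q (w) (w)) (f))) (p (g (f) (f) (r))))  →  (h (q (h (w) (f)) (h (w) (f))) (p (g (f) (f) (r))))
normal form: (h (q (h (w) (f)) (h (w) (f))) (p (g (f) (f) (r))))


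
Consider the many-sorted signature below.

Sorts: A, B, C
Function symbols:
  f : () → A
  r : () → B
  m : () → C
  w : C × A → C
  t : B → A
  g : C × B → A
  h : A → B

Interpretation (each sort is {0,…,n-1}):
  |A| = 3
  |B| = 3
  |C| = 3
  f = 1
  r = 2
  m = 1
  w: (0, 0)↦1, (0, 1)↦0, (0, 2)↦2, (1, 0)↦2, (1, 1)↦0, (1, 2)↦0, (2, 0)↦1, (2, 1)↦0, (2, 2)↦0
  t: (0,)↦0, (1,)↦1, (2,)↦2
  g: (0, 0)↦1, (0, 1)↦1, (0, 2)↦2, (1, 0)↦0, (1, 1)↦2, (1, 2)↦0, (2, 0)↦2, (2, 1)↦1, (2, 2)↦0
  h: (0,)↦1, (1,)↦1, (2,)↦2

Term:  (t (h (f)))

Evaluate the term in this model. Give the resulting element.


  f = 1
  (h (f)) = h(1,) = 1
  (t (h (f))) = t(1,) = 1

value = 1


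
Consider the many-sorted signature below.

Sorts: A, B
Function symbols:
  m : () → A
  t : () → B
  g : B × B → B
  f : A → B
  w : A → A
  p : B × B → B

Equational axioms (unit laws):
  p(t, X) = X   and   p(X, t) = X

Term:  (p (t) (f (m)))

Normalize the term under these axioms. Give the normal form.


normal form = (f (m))

1. (p (t) (f (m)))  →  (f (m))


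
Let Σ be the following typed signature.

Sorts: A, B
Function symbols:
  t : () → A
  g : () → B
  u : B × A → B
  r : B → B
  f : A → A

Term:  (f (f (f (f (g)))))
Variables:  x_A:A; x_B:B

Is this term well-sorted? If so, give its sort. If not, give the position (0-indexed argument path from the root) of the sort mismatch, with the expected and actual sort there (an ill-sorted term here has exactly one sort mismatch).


ill-sorted at position [0, 0, 0, 0]: expected A, got B

        (g) : B
      (f (g)) : ✗ arg 0 at [0, 0, 0, 0] has sort B, expected A


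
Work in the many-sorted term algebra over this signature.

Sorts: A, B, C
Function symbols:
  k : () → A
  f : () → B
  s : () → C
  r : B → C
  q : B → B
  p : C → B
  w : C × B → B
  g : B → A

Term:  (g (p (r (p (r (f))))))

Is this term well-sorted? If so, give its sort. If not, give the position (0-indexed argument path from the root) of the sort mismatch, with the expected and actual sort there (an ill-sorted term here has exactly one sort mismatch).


          (f) : B
        (r (f)) : C
      (p (r (f))) : B
    (r (p (r (f)))) : C
  (p (r (p (r (f))))) : B
(g (p (r (p (r (f)))))) : A

well-sorted; sort = A


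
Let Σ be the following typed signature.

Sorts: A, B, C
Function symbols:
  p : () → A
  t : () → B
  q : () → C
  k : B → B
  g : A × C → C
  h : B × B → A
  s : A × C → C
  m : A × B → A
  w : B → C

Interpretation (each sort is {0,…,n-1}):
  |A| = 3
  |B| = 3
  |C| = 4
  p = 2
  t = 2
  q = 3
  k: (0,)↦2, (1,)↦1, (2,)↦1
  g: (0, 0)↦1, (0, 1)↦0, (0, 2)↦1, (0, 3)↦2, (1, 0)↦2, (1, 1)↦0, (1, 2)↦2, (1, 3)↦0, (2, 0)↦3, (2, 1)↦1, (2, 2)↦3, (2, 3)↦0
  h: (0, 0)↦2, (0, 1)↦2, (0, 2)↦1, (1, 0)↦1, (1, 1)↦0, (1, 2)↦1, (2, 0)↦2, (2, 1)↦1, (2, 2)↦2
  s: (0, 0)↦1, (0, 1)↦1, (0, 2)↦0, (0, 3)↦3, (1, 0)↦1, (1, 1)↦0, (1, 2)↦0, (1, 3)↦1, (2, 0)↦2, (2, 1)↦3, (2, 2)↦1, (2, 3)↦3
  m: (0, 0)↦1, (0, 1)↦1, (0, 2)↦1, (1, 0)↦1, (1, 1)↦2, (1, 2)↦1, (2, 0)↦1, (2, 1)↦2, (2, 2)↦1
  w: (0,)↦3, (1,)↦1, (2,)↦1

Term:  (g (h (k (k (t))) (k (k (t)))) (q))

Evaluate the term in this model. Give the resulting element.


value = 2

  t = 2
  (k (t)) = k(2,) = 1
  (k (k (t))) = k(1,) = 1
  t = 2
  (k (t)) = k(2,) = 1
  (k (k (t))) = k(1,) = 1
  (h (k (k (t))) (k (k (t)))) = h(1, 1) = 0
  q = 3
  (g (h (k (k (t))) (k (k (t)))) (q)) = g(0, 3) = 2


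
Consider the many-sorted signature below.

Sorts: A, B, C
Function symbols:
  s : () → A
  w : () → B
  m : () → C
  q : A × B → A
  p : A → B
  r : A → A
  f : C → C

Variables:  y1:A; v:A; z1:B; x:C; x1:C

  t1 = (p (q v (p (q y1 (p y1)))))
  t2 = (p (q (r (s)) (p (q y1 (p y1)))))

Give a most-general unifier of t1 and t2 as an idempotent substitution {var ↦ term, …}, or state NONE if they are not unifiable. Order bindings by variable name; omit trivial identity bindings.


{v ↦ (r (s))}


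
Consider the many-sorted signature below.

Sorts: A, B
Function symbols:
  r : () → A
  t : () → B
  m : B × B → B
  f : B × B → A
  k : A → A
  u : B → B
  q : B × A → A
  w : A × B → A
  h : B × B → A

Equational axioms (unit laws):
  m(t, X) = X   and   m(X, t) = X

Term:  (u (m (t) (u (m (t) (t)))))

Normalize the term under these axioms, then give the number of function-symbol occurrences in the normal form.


size = 3

1. (u (m (t) (u (m (t) (t)))))  →  (u (u (m (t) (t))))
2. (u (u (m (t) (t))))  →  (u (u (t)))
normal form: (u (u (t)))


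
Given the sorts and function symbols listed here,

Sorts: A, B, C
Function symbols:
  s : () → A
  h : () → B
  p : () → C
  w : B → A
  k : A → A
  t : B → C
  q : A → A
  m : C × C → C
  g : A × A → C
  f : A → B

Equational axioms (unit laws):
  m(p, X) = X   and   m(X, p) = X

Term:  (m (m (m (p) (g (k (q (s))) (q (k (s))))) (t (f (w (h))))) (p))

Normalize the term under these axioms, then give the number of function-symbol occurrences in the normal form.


size = 12

1. (m (m (m (p) (g (k (q (s))) (q (k (s))))) (t (f (w (h))))) (p))  →  (m (m (p) (g (k (q (s))) (q (k (s))))) (t (f (w (h)))))
2. (m (m (p) (g (k (q (s))) (q (k (s))))) (t (f (w (h)))))  →  (m (g (k (q (s))) (q (k (s)))) (t (f (w (h)))))
normal form: (m (g (k (q (s))) (q (k (s)))) (t (f (w (h)))))


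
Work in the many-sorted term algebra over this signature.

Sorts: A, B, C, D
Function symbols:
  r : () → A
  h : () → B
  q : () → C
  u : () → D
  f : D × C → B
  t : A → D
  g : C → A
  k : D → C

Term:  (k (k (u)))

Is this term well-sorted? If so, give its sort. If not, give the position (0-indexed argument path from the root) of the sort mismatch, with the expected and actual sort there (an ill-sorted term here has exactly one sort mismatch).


ill-sorted at position [0]: expected D, got C

    (u) : D
  (k (u)) : C
(k (k (u))) : ✗ arg 0 at [0] has sort C, expected D


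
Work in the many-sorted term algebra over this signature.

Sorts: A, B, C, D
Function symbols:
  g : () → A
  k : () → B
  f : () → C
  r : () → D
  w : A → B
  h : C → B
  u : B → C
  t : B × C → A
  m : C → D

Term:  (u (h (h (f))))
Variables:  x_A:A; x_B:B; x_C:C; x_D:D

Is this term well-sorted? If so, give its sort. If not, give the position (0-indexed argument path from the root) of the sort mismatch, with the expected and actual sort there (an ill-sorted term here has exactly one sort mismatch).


ill-sorted at position [0, 0]: expected C, got B

      (f) : C
    (h (f)) : B
  (h (h (f))) : ✗ arg 0 at [0, 0] has sort B, expected C


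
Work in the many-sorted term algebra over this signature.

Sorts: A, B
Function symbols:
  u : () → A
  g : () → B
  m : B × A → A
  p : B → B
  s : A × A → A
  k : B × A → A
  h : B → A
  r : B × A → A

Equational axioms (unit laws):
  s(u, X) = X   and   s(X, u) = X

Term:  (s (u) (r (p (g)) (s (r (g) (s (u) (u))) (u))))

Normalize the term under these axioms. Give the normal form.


normal form = (r (p (g)) (r (g) (u)))

1. (s (u) (r (p (g)) (s (r (g) (s (u) (u))) (u))))  →  (r (p (g)) (s (r (g) (s (u) (u))) (u)))
2. (r (p (g)) (s (r (g) (s (u) (u))) (u)))  →  (r (p (g)) (r (g) (s (u) (u))))
3. (r (p (g)) (r (g) (s (u) (u))))  →  (r (p (g)) (r (g) (u)))


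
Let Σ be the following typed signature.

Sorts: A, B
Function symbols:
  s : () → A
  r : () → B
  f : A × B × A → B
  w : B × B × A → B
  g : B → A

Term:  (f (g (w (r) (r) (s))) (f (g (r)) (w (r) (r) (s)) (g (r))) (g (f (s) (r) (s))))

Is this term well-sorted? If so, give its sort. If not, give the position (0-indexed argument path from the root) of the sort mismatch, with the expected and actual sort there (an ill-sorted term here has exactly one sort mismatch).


well-sorted; sort = B

      (r) : B
      (r) : B
      (s) : A
    (w (r) (r) (s)) : B
  (g (w (r) (r) (s))) : A
      (r) : B
    (g (r)) : A
      (r) : B
      (r) : B
      (s) : A
    (w (r) (r) (s)) : B
      (r) : B
    (g (r)) : A
  (f (g (r)) (w (r) (r) (s)) (g (r))) : B
      (s) : A
      (r) : B
      (s) : A
    (f (s) (r) (s)) : B
  (g (f (s) (r) (s))) : A
(f (g (w (r) (r) (s))) (f (g (r)) (w (r) (r) (s)) (g (r))) (g (f (s) (r) (s)))) : B


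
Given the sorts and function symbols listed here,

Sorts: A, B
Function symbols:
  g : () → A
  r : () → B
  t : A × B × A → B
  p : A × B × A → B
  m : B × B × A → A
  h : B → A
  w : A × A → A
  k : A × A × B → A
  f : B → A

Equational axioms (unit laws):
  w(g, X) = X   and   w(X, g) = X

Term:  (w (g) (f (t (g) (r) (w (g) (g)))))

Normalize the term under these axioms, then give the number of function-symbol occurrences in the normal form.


1. (w (g) (f (t (g) (r) (w (g) (g)))))  →  (f (t (g) (r) (w (g) (g))))
2. (f (t (g) (r) (w (g) (g))))  →  (f (t (g) (r) (g)))
normal form: (f (t (g) (r) (g)))

size = 5


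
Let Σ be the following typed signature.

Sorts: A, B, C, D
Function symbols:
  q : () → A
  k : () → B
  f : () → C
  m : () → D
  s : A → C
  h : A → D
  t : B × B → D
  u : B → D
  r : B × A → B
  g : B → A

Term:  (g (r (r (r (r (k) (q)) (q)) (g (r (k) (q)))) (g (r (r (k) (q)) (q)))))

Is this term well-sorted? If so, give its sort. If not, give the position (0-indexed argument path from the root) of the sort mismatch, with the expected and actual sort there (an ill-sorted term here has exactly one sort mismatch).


well-sorted; sort = A

          (k) : B
          (q) : A
        (r (k) (q)) : B
        (q) : A
      (r (r (k) (q)) (q)) : B
          (k) : B
          (q) : A
        (r (k) (q)) : B
      (g (r (k) (q))) : A
    (r (r (r (k) (q)) (q)) (g (r (k) (q)))) : B
          (k) : B
          (q) : A
        (r (k) (q)) : B
        (q) : A
      (r (r (k) (q)) (q)) : B
    (g (r (r (k) (q)) (q))) : A
  (r (r (r (r (k) (q)) (q)) (g (r (k) (q)))) (g (r (r (k) (q)) (q)))) : B
(g (r (r (r (r (k) (q)) (q)) (g (r (k) (q)))) (g (r (r (k) (q)) (q))))) : A


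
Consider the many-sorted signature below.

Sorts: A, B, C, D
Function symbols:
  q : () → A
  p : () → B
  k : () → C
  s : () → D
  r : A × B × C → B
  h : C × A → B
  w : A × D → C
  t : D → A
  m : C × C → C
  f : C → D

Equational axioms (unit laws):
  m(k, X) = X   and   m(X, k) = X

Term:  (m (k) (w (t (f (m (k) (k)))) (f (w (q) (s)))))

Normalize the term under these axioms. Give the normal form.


normal form = (w (t (f (k))) (f (w (q) (s))))

1. (m (k) (w (t (f (m (k) (k)))) (f (w (q) (s)))))  →  (w (t (f (m (k) (k)))) (f (w (q) (s))))
2. (w (t (f (m (k) (k)))) (f (w (q) (s))))  →  (w (t (f (k))) (f (w (q) (s))))


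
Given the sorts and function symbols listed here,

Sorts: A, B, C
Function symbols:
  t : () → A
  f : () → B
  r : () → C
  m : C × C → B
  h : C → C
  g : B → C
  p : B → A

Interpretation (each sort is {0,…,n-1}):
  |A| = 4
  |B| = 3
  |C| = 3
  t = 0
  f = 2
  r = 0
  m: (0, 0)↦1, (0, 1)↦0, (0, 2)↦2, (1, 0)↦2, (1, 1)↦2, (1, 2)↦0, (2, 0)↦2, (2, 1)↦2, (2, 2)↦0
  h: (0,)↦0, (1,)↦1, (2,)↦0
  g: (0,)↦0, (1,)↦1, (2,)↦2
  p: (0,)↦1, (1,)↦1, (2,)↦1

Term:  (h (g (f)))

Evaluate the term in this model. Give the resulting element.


value = 0

  f = 2
  (g (f)) = g(2,) = 2
  (h (g (f))) = h(2,) = 0


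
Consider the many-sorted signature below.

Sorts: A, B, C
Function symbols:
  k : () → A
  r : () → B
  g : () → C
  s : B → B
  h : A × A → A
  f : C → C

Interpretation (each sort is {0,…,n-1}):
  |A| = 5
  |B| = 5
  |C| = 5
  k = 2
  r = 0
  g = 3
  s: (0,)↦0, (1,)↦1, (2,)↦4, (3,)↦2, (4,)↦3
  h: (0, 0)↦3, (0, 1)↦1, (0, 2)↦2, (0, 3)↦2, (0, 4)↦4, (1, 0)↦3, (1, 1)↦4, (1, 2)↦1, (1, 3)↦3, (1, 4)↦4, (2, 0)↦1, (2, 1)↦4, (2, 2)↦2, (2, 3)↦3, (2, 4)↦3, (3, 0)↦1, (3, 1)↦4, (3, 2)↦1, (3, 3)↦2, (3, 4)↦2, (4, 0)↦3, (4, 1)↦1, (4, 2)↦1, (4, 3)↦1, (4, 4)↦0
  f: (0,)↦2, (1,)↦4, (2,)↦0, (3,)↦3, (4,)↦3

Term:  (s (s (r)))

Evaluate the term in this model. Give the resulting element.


  r = 0
  (s (r)) = s(0,) = 0
  (s (s (r))) = s(0,) = 0

value = 0


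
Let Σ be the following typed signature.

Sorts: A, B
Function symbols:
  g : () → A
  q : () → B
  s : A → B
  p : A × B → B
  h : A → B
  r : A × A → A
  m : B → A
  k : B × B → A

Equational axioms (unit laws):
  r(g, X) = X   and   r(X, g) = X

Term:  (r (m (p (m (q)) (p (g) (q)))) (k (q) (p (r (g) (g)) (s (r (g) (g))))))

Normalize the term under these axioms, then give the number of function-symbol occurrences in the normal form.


1. (r (m (p (m (q)) (p (g) (q)))) (k (q) (p (r (g) (g)) (s (r (g) (g))))))  →  (r (m (p (m (q)) (p (g) (q)))) (k (q) (p (g) (s (r (g) (g))))))
2. (r (m (p (m (q)) (p (g) (q)))) (k (q) (p (g) (s (r (g) (g))))))  →  (r (m (p (m (q)) (p (g) (q)))) (k (q) (p (g) (s (g)))))
normal form: (r (m (p (m (q)) (p (g) (q)))) (k (q) (p (g) (s (g)))))

size = 14


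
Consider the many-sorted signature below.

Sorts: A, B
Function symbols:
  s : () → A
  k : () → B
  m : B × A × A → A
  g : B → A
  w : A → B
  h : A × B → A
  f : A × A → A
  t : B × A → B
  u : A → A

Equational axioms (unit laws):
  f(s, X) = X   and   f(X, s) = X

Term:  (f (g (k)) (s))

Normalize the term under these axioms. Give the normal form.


1. (f (g (k)) (s))  →  (g (k))

normal form = (g (k))


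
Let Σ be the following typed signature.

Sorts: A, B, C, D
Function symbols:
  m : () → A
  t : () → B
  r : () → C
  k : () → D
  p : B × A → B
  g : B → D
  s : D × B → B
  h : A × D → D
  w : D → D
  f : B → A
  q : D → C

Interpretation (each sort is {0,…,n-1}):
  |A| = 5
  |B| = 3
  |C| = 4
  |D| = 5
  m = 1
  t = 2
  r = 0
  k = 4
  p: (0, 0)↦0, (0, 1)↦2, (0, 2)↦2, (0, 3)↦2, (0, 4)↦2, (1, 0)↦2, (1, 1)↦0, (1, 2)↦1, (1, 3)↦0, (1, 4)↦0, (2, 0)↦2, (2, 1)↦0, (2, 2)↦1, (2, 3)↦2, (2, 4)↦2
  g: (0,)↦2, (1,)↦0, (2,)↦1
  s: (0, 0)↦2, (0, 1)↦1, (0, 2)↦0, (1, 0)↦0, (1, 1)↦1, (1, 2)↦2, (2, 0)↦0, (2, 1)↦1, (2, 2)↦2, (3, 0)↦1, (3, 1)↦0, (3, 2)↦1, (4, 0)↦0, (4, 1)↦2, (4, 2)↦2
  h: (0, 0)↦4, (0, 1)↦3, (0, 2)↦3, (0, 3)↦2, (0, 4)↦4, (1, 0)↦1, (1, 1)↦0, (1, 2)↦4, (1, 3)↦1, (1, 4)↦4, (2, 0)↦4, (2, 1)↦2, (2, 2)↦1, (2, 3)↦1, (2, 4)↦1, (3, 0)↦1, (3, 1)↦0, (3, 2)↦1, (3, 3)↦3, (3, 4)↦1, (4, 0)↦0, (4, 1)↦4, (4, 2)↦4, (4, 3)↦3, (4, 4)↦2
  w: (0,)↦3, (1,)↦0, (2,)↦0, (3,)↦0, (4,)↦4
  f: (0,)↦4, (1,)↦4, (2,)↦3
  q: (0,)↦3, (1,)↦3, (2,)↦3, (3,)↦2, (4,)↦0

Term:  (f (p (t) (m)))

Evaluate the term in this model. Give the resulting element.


value = 4

  t = 2
  m = 1
  (p (t) (m)) = p(2, 1) = 0
  (f (p (t) (m))) = f(0,) = 4


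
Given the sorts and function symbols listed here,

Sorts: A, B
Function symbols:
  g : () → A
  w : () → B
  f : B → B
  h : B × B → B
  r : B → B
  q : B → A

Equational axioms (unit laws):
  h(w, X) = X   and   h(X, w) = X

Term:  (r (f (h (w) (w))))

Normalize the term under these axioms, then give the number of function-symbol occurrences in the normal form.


size = 3

1. (r (f (h (w) (w))))  →  (r (f (w)))
normal form: (r (f (w)))


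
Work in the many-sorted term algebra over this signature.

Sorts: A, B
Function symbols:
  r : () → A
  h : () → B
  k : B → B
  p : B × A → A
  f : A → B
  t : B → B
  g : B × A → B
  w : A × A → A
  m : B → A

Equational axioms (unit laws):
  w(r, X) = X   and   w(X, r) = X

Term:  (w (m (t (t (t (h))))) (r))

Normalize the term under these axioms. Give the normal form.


normal form = (m (t (t (t (h)))))

1. (w (m (t (t (t (h))))) (r))  →  (m (t (t (t (h)))))


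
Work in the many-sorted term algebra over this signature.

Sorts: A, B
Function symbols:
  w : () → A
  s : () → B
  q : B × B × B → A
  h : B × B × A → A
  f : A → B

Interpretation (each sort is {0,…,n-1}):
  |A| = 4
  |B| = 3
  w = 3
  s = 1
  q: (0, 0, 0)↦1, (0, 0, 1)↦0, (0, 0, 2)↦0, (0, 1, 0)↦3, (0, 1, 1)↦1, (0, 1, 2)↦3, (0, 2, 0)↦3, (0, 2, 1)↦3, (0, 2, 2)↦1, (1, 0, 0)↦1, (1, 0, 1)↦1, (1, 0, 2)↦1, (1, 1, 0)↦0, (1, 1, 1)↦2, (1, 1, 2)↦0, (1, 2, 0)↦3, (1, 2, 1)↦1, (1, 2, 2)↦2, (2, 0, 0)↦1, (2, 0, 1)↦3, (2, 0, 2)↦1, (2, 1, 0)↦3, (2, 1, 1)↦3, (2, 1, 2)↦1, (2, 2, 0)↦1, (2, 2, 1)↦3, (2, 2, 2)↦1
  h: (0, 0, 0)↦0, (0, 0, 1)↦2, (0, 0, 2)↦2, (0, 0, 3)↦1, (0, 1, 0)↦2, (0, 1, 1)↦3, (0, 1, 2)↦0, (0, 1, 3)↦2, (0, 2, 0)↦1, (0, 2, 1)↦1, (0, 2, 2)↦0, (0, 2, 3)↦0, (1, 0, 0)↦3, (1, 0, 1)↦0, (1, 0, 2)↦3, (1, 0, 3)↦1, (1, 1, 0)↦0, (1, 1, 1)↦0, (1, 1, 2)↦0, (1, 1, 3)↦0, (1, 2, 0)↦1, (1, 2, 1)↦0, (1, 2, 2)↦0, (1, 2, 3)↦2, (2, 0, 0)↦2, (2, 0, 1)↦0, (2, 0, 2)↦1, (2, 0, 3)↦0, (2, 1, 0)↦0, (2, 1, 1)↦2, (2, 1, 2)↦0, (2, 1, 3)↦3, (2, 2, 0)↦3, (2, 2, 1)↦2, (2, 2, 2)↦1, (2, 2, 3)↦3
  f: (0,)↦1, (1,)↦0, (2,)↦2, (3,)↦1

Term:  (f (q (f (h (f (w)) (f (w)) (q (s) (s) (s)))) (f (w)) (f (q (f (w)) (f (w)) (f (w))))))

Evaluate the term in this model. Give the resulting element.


value = 1

  w = 3
  (f (w)) = f(3,) = 1
  w = 3
  (f (w)) = f(3,) = 1
  s = 1
  s = 1
  s = 1
  (q (s) (s) (s)) = q(1, 1, 1) = 2
  (h (f (w)) (f (w)) (q (s) (s) (s))) = h(1, 1, 2) = 0
  (f (h (f (w)) (f (w)) (q (s) (s) (s)))) = f(0,) = 1
  w = 3
  (f (w)) = f(3,) = 1
  w = 3
  (f (w)) = f(3,) = 1
  w = 3
  (f (w)) = f(3,) = 1
  w = 3
  (f (w)) = f(3,) = 1
  (q (f (w)) (f (w)) (f (w))) = q(1, 1, 1) = 2
  (f (q (f (w)) (f (w)) (f (w)))) = f(2,) = 2
  (q (f (h (f (w)) (f (w)) (q (s) (s) (s)))) (f (w)) (f (q (f (w)) (f (w)) (f (w))))) = q(1, 1, 2) = 0
  (f (q (f (h (f (w)) (f (w)) (q (s) (s) (s)))) (f (w)) (f (q (f (w)) (f (w)) (f (w)))))) = f(0,) = 1


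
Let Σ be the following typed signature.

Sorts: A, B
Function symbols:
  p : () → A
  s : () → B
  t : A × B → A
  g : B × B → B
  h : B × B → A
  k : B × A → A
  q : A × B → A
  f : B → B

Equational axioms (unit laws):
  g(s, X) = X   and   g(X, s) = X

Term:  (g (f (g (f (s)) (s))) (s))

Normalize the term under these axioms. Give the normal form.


normal form = (f (f (s)))

1. (g (f (g (f (s)) (s))) (s))  →  (f (g (f (s)) (s)))
2. (f (g (f (s)) (s)))  →  (f (f (s)))


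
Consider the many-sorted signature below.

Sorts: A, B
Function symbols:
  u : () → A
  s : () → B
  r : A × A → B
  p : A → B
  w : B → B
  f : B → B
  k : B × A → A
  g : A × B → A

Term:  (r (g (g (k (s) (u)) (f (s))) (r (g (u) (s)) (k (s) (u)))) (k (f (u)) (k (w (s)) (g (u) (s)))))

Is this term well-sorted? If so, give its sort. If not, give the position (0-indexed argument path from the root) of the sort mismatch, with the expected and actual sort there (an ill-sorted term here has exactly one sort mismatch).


ill-sorted at position [1, 0, 0]: expected B, got A

        (s) : B
        (u) : A
      (k (s) (u)) : A
        (s) : B
      (f (s)) : B
    (g (k (s) (u)) (f (s))) : A
        (u) : A
        (s) : B
      (g (u) (s)) : A
        (s) : B
        (u) : A
      (k (s) (u)) : A
    (r (g (u) (s)) (k (s) (u))) : B
  (g (g (k (s) (u)) (f (s))) (r (g (u) (s)) (k (s) (u)))) : A
      (u) : A
    (f (u)) : ✗ arg 0 at [1, 0, 0] has sort A, expected B
        (s) : B
      (w (s)) : B
        (u) : A
        (s) : B
      (g (u) (s)) : A
    (k (w (s)) (g (u) (s))) : A


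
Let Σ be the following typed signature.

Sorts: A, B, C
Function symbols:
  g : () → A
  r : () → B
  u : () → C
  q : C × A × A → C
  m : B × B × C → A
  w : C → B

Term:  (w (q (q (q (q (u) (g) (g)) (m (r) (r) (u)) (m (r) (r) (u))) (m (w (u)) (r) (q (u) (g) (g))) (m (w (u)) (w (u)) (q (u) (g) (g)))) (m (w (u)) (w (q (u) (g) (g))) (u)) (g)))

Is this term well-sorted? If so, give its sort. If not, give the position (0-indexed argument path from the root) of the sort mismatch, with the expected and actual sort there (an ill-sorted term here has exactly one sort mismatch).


          (u) : C
          (g) : A
          (g) : A
        (q (u) (g) (g)) : C
          (r) : B
          (r) : B
          (u) : C
        (m (r) (r) (u)) : A
          (r) : B
          (r) : B
          (u) : C
        (m (r) (r) (u)) : A
      (q (q (u) (g) (g)) (m (r) (r) (u)) (m (r) (r) (u))) : C
          (u) : C
        (w (u)) : B
        (r) : B
          (u) : C
          (g) : A
          (g) : A
        (q (u) (g) (g)) : C
      (m (w (u)) (r) (q (u) (g) (g))) : A
          (u) : C
        (w (u)) : B
          (u) : C
        (w (u)) : B
          (u) : C
          (g) : A
          (g) : A
        (q (u) (g) (g)) : C
      (m (w (u)) (w (u)) (q (u) (g) (g))) : A
    (q (q (q (u) (g) (g)) (m (r) (r) (u)) (m (r) (r) (u))) (m (w (u)) (r) (q (u) (g) (g))) (m (w (u)) (w (u)) (q (u) (g) (g)))) : C
        (u) : C
      (w (u)) : B
          (u) : C
          (g) : A
          (g) : A
        (q (u) (g) (g)) : C
      (w (q (u) (g) (g))) : B
      (u) : C
    (m (w (u)) (w (q (u) (g) (g))) (u)) : A
    (g) : A
  (q (q (q (q (u) (g) (g)) (m (r) (r) (u)) (m (r) (r) (u))) (m (w (u)) (r) (q (u) (g) (g))) (m (w (u)) (w (u)) (q (u) (g) (g)))) (m (w (u)) (w (q (u) (g) (g))) (u)) (g)) : C
(w (q (q (q (q (u) (g) (g)) (m (r) (r) (u)) (m (r) (r) (u))) (m (w (u)) (r) (q (u) (g) (g))) (m (w (u)) (w (u)) (q (u) (g) (g)))) (m (w (u)) (w (q (u) (g) (g))) (u)) (g))) : B

well-sorted; sort = B


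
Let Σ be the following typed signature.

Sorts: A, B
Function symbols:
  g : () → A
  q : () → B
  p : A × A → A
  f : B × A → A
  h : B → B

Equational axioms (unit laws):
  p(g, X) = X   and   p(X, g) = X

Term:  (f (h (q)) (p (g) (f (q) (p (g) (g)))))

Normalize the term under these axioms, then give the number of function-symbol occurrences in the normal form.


1. (f (h (q)) (p (g) (f (q) (p (g) (g)))))  →  (f (h (q)) (f (q) (p (g) (g))))
2. (f (h (q)) (f (q) (p (g) (g))))  →  (f (h (q)) (f (q) (g)))
normal form: (f (h (q)) (f (q) (g)))

size = 6


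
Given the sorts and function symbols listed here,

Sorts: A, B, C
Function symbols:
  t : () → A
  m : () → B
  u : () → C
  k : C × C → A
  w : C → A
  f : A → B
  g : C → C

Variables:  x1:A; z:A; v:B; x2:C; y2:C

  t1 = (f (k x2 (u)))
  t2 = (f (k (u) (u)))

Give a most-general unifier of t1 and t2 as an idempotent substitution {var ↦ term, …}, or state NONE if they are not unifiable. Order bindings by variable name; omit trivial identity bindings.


{x2 ↦ (u)}


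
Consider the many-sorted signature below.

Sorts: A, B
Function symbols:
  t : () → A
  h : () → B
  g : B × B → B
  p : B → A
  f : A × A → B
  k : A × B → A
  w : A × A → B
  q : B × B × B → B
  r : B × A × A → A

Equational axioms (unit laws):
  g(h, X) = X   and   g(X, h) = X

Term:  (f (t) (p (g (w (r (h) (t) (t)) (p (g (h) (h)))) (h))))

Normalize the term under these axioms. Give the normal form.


normal form = (f (t) (p (w (r (h) (t) (t)) (p (h)))))

1. (f (t) (p (g (w (r (h) (t) (t)) (p (g (h) (h)))) (h))))  →  (f (t) (p (w (r (h) (t) (t)) (p (g (h) (h))))))
2. (f (t) (p (w (r (h) (t) (t)) (p (g (h) (h))))))  →  (f (t) (p (w (r (h) (t) (t)) (p (h)))))


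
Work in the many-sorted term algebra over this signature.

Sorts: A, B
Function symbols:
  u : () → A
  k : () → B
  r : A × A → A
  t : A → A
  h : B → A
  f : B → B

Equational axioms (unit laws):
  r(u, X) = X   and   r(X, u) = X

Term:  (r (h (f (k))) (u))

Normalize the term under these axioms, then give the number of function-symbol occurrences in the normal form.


size = 3

1. (r (h (f (k))) (u))  →  (h (f (k)))
normal form: (h (f (k)))


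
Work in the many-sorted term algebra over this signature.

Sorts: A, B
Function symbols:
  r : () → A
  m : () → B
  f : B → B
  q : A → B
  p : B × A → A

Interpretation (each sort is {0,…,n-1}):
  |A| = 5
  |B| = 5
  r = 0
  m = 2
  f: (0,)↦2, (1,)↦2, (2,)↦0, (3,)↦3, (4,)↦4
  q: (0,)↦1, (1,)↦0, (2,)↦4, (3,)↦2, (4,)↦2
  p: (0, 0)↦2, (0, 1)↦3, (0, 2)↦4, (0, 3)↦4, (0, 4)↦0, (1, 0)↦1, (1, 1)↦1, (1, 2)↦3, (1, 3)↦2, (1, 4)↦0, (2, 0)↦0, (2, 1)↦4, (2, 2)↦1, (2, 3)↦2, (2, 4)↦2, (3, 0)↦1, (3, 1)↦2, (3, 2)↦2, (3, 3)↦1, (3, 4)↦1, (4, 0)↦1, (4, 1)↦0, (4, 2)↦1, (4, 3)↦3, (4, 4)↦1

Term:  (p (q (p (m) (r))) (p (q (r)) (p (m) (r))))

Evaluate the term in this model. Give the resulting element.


  m = 2
  r = 0
  (p (m) (r)) = p(2, 0) = 0
  (q (p (m) (r))) = q(0,) = 1
  r = 0
  (q (r)) = q(0,) = 1
  m = 2
  r = 0
  (p (m) (r)) = p(2, 0) = 0
  (p (q (r)) (p (m) (r))) = p(1, 0) = 1
  (p (q (p (m) (r))) (p (q (r)) (p (m) (r)))) = p(1, 1) = 1

value = 1


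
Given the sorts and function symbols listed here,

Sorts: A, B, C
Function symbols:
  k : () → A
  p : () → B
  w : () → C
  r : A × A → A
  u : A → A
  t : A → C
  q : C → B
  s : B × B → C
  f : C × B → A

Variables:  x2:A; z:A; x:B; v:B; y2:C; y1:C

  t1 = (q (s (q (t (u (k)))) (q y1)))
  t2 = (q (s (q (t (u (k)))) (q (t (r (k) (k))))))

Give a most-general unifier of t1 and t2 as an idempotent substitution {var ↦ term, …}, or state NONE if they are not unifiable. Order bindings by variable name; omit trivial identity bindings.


{y1 ↦ (t (r (k) (k)))}


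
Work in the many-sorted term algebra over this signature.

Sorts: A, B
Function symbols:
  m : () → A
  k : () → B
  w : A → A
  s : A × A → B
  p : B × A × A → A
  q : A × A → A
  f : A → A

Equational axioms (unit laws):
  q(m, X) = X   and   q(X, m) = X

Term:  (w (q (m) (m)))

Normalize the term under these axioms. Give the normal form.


1. (w (q (m) (m)))  →  (w (m))

normal form = (w (m))


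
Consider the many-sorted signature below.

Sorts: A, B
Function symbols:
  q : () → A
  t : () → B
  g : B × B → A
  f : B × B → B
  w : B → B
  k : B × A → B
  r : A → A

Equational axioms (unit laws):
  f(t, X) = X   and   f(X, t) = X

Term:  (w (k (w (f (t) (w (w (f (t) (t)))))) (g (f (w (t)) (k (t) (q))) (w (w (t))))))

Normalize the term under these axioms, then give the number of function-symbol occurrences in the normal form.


size = 16

1. (w (k (w (f (t) (w (w (f (t) (t)))))) (g (f (w (t)) (k (t) (q))) (w (w (t))))))  →  (w (k (w (w (w (f (t) (t))))) (g (f (w (t)) (k (t) (q))) (w (w (t))))))
2. (w (k (w (w (w (f (t) (t))))) (g (f (w (t)) (k (t) (q))) (w (w (t))))))  →  (w (k (w (w (w (t)))) (g (f (w (t)) (k (t) (q))) (w (w (t))))))
normal form: (w (k (w (w (w (t)))) (g (f (w (t)) (k (t) (q))) (w (w (t))))))


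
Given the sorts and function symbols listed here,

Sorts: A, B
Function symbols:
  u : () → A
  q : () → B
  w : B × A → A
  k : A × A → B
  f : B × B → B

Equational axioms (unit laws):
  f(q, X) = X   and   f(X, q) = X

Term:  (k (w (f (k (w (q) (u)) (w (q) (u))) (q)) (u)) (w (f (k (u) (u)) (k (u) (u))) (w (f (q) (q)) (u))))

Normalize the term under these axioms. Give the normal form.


1. (k (w (f (k (w (q) (u)) (w (q) (u))) (q)) (u)) (w (f (k (u) (u)) (k (u) (u))) (w (f (q) (q)) (u))))  →  (k (w (k (w (q) (u)) (w (q) (u))) (u)) (w (f (k (u) (u)) (k (u) (u))) (w (f (q) (q)) (u))))
2. (k (w (k (w (q) (u)) (w (q) (u))) (u)) (w (f (k (u) (u)) (k (u) (u))) (w (f (q) (q)) (u))))  →  (k (w (k (w (q) (u)) (w (q) (u))) (u)) (w (f (k (u) (u)) (k (u) (u))) (w (q) (u))))

normal form = (k (w (k (w (q) (u)) (w (q) (u))) (u)) (w (f (k (u) (u)) (k (u) (u))) (w (q) (u))))


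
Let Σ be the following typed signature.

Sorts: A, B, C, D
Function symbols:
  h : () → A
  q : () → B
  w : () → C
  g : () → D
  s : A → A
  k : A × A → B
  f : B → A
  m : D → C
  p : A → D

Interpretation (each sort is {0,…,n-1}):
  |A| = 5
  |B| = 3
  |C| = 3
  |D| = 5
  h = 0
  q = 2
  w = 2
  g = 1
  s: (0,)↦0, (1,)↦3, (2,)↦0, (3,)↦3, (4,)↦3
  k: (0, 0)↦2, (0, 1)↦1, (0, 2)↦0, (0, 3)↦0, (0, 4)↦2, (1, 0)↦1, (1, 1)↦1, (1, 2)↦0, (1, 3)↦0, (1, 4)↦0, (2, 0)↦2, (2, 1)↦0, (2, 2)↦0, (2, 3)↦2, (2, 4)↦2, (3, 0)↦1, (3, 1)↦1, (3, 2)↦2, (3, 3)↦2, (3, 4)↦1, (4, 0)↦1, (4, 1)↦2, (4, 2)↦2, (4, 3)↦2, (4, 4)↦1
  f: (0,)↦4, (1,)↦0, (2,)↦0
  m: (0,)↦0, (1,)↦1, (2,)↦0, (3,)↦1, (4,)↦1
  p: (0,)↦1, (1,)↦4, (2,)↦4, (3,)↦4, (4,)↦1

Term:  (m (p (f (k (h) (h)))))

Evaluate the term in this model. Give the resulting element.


  h = 0
  h = 0
  (k (h) (h)) = k(0, 0) = 2
  (f (k (h) (h))) = f(2,) = 0
  (p (f (k (h) (h)))) = p(0,) = 1
  (m (p (f (k (h) (h))))) = m(1,) = 1

value = 1


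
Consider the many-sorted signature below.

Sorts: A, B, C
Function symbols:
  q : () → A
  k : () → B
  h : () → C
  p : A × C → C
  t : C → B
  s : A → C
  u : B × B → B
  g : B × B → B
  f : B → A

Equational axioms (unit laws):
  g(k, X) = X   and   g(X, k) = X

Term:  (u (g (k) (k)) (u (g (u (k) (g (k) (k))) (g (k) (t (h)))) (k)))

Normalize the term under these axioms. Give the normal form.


1. (u (g (k) (k)) (u (g (u (k) (g (k) (k))) (g (k) (t (h)))) (k)))  →  (u (k) (u (g (u (k) (g (k) (k))) (g (k) (t (h)))) (k)))
2. (u (k) (u (g (u (k) (g (k) (k))) (g (k) (t (h)))) (k)))  →  (u (k) (u (g (u (k) (k)) (g (k) (t (h)))) (k)))
3. (u (k) (u (g (u (k) (k)) (g (k) (t (h)))) (k)))  →  (u (k) (u (g (u (k) (k)) (t (h))) (k)))

normal form = (u (k) (u (g (u (k) (k)) (t (h))) (k)))


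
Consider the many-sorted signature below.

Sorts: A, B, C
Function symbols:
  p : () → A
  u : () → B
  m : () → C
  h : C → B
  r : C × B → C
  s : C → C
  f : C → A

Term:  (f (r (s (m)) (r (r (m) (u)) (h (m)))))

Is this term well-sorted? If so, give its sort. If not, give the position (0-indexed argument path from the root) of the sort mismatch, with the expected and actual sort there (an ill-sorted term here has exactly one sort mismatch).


ill-sorted at position [0, 1]: expected B, got C

      (m) : C
    (s (m)) : C
        (m) : C
        (u) : B
      (r (m) (u)) : C
        (m) : C
      (h (m)) : B
    (r (r (m) (u)) (h (m))) : C
  (r (s (m)) (r (r (m) (u)) (h (m)))) : ✗ arg 1 at [0, 1] has sort C, expected B
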